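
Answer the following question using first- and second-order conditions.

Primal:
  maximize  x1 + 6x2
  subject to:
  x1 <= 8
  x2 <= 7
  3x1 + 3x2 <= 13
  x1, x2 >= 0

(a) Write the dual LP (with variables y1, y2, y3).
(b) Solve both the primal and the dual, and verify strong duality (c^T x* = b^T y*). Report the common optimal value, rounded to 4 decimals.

The standard primal-dual pair for 'max c^T x s.t. A x <= b, x >= 0' is:
  Dual:  min b^T y  s.t.  A^T y >= c,  y >= 0.

So the dual LP is:
  minimize  8y1 + 7y2 + 13y3
  subject to:
    y1 + 3y3 >= 1
    y2 + 3y3 >= 6
    y1, y2, y3 >= 0

Solving the primal: x* = (0, 4.3333).
  primal value c^T x* = 26.
Solving the dual: y* = (0, 0, 2).
  dual value b^T y* = 26.
Strong duality: c^T x* = b^T y*. Confirmed.

26


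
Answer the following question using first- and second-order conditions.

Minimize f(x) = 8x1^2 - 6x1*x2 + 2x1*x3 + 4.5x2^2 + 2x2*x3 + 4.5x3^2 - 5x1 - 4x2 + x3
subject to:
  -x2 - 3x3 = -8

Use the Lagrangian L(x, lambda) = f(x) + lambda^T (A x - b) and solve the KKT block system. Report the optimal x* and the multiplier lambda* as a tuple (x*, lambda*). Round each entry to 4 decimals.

Form the Lagrangian:
  L(x, lambda) = (1/2) x^T Q x + c^T x + lambda^T (A x - b)
Stationarity (grad_x L = 0): Q x + c + A^T lambda = 0.
Primal feasibility: A x = b.

This gives the KKT block system:
  [ Q   A^T ] [ x     ]   [-c ]
  [ A    0  ] [ lambda ] = [ b ]

Solving the linear system:
  x*      = (0.4646, 1.1651, 2.2783)
  lambda* = (8.2547)
  f(x*)   = 30.6663

x* = (0.4646, 1.1651, 2.2783), lambda* = (8.2547)


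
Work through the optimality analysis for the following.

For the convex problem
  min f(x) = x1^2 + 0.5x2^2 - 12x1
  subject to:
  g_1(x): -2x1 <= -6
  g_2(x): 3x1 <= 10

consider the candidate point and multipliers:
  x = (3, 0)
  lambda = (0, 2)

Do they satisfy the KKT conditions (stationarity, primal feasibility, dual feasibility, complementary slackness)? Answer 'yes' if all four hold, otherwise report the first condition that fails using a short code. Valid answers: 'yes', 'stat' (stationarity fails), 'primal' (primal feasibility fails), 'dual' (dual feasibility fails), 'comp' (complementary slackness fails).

Gradient of f: grad f(x) = Q x + c = (-6, 0)
Constraint values g_i(x) = a_i^T x - b_i:
  g_1((3, 0)) = 0
  g_2((3, 0)) = -1
Stationarity residual: grad f(x) + sum_i lambda_i a_i = (0, 0)
  -> stationarity OK
Primal feasibility (all g_i <= 0): OK
Dual feasibility (all lambda_i >= 0): OK
Complementary slackness (lambda_i * g_i(x) = 0 for all i): FAILS

Verdict: the first failing condition is complementary_slackness -> comp.

comp


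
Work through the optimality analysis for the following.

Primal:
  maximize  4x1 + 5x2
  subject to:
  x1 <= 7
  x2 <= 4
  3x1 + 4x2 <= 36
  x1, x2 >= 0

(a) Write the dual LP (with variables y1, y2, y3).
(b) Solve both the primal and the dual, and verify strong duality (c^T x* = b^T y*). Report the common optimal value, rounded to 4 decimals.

The standard primal-dual pair for 'max c^T x s.t. A x <= b, x >= 0' is:
  Dual:  min b^T y  s.t.  A^T y >= c,  y >= 0.

So the dual LP is:
  minimize  7y1 + 4y2 + 36y3
  subject to:
    y1 + 3y3 >= 4
    y2 + 4y3 >= 5
    y1, y2, y3 >= 0

Solving the primal: x* = (7, 3.75).
  primal value c^T x* = 46.75.
Solving the dual: y* = (0.25, 0, 1.25).
  dual value b^T y* = 46.75.
Strong duality: c^T x* = b^T y*. Confirmed.

46.75


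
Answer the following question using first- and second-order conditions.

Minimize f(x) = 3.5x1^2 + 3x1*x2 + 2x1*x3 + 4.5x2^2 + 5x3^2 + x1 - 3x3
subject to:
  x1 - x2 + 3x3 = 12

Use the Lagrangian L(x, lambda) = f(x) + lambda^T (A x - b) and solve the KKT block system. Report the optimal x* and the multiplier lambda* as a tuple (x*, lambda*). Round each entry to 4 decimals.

Form the Lagrangian:
  L(x, lambda) = (1/2) x^T Q x + c^T x + lambda^T (A x - b)
Stationarity (grad_x L = 0): Q x + c + A^T lambda = 0.
Primal feasibility: A x = b.

This gives the KKT block system:
  [ Q   A^T ] [ x     ]   [-c ]
  [ A    0  ] [ lambda ] = [ b ]

Solving the linear system:
  x*      = (1.052, -1.4857, 3.1541)
  lambda* = (-10.2151)
  f(x*)   = 57.0851

x* = (1.052, -1.4857, 3.1541), lambda* = (-10.2151)


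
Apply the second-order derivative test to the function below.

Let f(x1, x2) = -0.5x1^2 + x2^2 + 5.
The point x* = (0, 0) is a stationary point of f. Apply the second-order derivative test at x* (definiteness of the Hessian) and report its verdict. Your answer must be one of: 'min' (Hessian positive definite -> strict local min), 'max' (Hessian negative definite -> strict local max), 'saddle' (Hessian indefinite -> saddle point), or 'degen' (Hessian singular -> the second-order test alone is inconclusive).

Compute the Hessian H = grad^2 f:
  H = [[-1, 0], [0, 2]]
Verify stationarity: grad f(x*) = H x* + g = (0, 0).
Eigenvalues of H: -1, 2.
Eigenvalues have mixed signs, so H is indefinite -> x* is a saddle point.

saddle


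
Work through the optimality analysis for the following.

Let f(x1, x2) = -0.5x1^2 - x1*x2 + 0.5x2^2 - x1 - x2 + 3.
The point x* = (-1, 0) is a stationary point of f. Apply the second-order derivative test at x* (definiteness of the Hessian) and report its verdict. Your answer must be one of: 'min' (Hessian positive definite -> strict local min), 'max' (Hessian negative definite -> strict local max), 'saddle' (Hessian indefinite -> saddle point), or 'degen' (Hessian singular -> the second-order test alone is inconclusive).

Compute the Hessian H = grad^2 f:
  H = [[-1, -1], [-1, 1]]
Verify stationarity: grad f(x*) = H x* + g = (0, 0).
Eigenvalues of H: -1.4142, 1.4142.
Eigenvalues have mixed signs, so H is indefinite -> x* is a saddle point.

saddle


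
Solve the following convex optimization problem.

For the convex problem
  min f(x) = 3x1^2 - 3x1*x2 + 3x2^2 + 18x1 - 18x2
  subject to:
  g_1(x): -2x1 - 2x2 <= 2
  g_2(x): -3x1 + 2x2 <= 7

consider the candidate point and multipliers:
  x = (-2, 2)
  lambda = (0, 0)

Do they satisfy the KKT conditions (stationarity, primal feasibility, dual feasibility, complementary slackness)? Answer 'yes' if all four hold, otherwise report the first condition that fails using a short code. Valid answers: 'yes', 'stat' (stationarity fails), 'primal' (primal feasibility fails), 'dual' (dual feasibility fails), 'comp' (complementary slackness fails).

Gradient of f: grad f(x) = Q x + c = (0, 0)
Constraint values g_i(x) = a_i^T x - b_i:
  g_1((-2, 2)) = -2
  g_2((-2, 2)) = 3
Stationarity residual: grad f(x) + sum_i lambda_i a_i = (0, 0)
  -> stationarity OK
Primal feasibility (all g_i <= 0): FAILS
Dual feasibility (all lambda_i >= 0): OK
Complementary slackness (lambda_i * g_i(x) = 0 for all i): OK

Verdict: the first failing condition is primal_feasibility -> primal.

primal


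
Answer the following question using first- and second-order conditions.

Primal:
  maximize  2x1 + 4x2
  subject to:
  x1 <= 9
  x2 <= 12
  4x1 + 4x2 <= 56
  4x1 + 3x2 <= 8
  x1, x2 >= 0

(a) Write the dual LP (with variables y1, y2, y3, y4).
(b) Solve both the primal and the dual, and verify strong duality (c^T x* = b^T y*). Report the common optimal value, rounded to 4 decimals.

The standard primal-dual pair for 'max c^T x s.t. A x <= b, x >= 0' is:
  Dual:  min b^T y  s.t.  A^T y >= c,  y >= 0.

So the dual LP is:
  minimize  9y1 + 12y2 + 56y3 + 8y4
  subject to:
    y1 + 4y3 + 4y4 >= 2
    y2 + 4y3 + 3y4 >= 4
    y1, y2, y3, y4 >= 0

Solving the primal: x* = (0, 2.6667).
  primal value c^T x* = 10.6667.
Solving the dual: y* = (0, 0, 0, 1.3333).
  dual value b^T y* = 10.6667.
Strong duality: c^T x* = b^T y*. Confirmed.

10.6667


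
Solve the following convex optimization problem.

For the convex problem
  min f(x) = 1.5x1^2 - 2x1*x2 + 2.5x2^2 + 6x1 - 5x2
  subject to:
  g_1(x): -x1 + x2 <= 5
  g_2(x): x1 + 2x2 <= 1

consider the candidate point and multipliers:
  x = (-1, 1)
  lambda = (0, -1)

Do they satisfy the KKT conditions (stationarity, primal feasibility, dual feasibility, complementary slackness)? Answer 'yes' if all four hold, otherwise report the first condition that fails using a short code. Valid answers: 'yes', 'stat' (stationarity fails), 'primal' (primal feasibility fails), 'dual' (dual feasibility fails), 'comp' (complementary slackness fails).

Gradient of f: grad f(x) = Q x + c = (1, 2)
Constraint values g_i(x) = a_i^T x - b_i:
  g_1((-1, 1)) = -3
  g_2((-1, 1)) = 0
Stationarity residual: grad f(x) + sum_i lambda_i a_i = (0, 0)
  -> stationarity OK
Primal feasibility (all g_i <= 0): OK
Dual feasibility (all lambda_i >= 0): FAILS
Complementary slackness (lambda_i * g_i(x) = 0 for all i): OK

Verdict: the first failing condition is dual_feasibility -> dual.

dual


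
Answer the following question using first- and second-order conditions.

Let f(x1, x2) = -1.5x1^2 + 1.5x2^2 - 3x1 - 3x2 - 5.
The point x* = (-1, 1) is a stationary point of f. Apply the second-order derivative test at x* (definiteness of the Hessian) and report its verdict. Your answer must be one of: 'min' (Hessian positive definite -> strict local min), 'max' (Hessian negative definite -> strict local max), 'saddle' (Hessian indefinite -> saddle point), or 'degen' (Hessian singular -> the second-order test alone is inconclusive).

Compute the Hessian H = grad^2 f:
  H = [[-3, 0], [0, 3]]
Verify stationarity: grad f(x*) = H x* + g = (0, 0).
Eigenvalues of H: -3, 3.
Eigenvalues have mixed signs, so H is indefinite -> x* is a saddle point.

saddle


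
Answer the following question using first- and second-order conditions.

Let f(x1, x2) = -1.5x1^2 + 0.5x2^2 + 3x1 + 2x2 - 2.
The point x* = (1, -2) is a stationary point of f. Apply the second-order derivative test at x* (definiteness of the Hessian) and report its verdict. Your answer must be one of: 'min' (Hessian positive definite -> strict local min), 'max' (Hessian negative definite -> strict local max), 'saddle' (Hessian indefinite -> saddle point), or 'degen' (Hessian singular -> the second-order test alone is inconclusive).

Compute the Hessian H = grad^2 f:
  H = [[-3, 0], [0, 1]]
Verify stationarity: grad f(x*) = H x* + g = (0, 0).
Eigenvalues of H: -3, 1.
Eigenvalues have mixed signs, so H is indefinite -> x* is a saddle point.

saddle


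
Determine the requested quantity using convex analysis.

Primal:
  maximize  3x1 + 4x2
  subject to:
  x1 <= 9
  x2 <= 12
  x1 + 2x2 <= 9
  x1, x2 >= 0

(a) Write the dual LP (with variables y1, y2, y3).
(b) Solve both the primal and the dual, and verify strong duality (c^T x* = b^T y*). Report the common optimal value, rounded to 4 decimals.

The standard primal-dual pair for 'max c^T x s.t. A x <= b, x >= 0' is:
  Dual:  min b^T y  s.t.  A^T y >= c,  y >= 0.

So the dual LP is:
  minimize  9y1 + 12y2 + 9y3
  subject to:
    y1 + y3 >= 3
    y2 + 2y3 >= 4
    y1, y2, y3 >= 0

Solving the primal: x* = (9, 0).
  primal value c^T x* = 27.
Solving the dual: y* = (1, 0, 2).
  dual value b^T y* = 27.
Strong duality: c^T x* = b^T y*. Confirmed.

27


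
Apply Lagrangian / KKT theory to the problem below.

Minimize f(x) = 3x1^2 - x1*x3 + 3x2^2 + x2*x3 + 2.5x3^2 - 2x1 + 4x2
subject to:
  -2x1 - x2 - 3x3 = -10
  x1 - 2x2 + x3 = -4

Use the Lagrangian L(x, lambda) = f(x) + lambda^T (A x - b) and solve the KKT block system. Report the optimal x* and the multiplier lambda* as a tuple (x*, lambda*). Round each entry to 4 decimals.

Form the Lagrangian:
  L(x, lambda) = (1/2) x^T Q x + c^T x + lambda^T (A x - b)
Stationarity (grad_x L = 0): Q x + c + A^T lambda = 0.
Primal feasibility: A x = b.

This gives the KKT block system:
  [ Q   A^T ] [ x     ]   [-c ]
  [ A    0  ] [ lambda ] = [ b ]

Solving the linear system:
  x*      = (1.1216, 3.3031, 1.4845)
  lambda* = (6.3588, 9.4722)
  f(x*)   = 56.2227

x* = (1.1216, 3.3031, 1.4845), lambda* = (6.3588, 9.4722)


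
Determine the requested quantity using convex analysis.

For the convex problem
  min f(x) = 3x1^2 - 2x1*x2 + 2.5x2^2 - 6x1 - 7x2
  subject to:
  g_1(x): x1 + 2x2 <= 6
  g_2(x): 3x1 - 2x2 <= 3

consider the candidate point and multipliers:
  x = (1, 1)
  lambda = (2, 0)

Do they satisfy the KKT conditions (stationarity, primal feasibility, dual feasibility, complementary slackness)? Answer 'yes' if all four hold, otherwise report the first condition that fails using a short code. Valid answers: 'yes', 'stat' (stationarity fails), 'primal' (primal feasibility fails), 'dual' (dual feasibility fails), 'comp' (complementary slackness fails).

Gradient of f: grad f(x) = Q x + c = (-2, -4)
Constraint values g_i(x) = a_i^T x - b_i:
  g_1((1, 1)) = -3
  g_2((1, 1)) = -2
Stationarity residual: grad f(x) + sum_i lambda_i a_i = (0, 0)
  -> stationarity OK
Primal feasibility (all g_i <= 0): OK
Dual feasibility (all lambda_i >= 0): OK
Complementary slackness (lambda_i * g_i(x) = 0 for all i): FAILS

Verdict: the first failing condition is complementary_slackness -> comp.

comp


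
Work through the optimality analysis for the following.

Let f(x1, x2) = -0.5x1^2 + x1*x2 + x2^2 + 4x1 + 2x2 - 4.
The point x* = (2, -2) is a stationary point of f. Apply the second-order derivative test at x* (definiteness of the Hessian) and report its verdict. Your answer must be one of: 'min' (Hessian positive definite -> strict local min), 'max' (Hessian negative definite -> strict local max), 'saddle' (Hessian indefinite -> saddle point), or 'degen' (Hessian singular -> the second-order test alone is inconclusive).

Compute the Hessian H = grad^2 f:
  H = [[-1, 1], [1, 2]]
Verify stationarity: grad f(x*) = H x* + g = (0, 0).
Eigenvalues of H: -1.3028, 2.3028.
Eigenvalues have mixed signs, so H is indefinite -> x* is a saddle point.

saddle


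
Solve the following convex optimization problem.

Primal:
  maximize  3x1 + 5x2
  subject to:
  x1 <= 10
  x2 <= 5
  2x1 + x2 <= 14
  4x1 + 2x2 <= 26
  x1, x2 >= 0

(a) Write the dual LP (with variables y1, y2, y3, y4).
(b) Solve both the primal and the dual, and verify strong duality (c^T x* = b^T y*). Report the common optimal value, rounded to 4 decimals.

The standard primal-dual pair for 'max c^T x s.t. A x <= b, x >= 0' is:
  Dual:  min b^T y  s.t.  A^T y >= c,  y >= 0.

So the dual LP is:
  minimize  10y1 + 5y2 + 14y3 + 26y4
  subject to:
    y1 + 2y3 + 4y4 >= 3
    y2 + y3 + 2y4 >= 5
    y1, y2, y3, y4 >= 0

Solving the primal: x* = (4, 5).
  primal value c^T x* = 37.
Solving the dual: y* = (0, 3.5, 0, 0.75).
  dual value b^T y* = 37.
Strong duality: c^T x* = b^T y*. Confirmed.

37


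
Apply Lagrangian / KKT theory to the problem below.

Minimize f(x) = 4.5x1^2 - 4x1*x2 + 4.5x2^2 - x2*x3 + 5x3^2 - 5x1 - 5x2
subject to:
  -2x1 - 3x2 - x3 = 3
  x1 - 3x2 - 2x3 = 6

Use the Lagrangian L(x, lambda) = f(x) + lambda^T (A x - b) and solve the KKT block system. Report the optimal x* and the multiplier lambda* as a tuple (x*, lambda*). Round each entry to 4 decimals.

Form the Lagrangian:
  L(x, lambda) = (1/2) x^T Q x + c^T x + lambda^T (A x - b)
Stationarity (grad_x L = 0): Q x + c + A^T lambda = 0.
Primal feasibility: A x = b.

This gives the KKT block system:
  [ Q   A^T ] [ x     ]   [-c ]
  [ A    0  ] [ lambda ] = [ b ]

Solving the linear system:
  x*      = (0.6222, -1.037, -1.1335)
  lambda* = (-0.1606, -5.0686)
  f(x*)   = 16.4838

x* = (0.6222, -1.037, -1.1335), lambda* = (-0.1606, -5.0686)


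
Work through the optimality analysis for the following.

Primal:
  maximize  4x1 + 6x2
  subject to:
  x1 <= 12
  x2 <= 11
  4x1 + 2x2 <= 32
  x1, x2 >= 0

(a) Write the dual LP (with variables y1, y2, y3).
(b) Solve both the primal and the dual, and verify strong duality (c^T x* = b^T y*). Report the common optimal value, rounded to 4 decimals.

The standard primal-dual pair for 'max c^T x s.t. A x <= b, x >= 0' is:
  Dual:  min b^T y  s.t.  A^T y >= c,  y >= 0.

So the dual LP is:
  minimize  12y1 + 11y2 + 32y3
  subject to:
    y1 + 4y3 >= 4
    y2 + 2y3 >= 6
    y1, y2, y3 >= 0

Solving the primal: x* = (2.5, 11).
  primal value c^T x* = 76.
Solving the dual: y* = (0, 4, 1).
  dual value b^T y* = 76.
Strong duality: c^T x* = b^T y*. Confirmed.

76


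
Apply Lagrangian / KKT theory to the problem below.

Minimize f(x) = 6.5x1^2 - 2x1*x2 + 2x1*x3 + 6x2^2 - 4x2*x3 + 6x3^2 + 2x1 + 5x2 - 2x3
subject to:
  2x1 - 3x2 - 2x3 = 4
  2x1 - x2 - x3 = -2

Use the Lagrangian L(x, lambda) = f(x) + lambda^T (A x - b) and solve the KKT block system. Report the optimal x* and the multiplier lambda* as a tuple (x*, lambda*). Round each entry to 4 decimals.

Form the Lagrangian:
  L(x, lambda) = (1/2) x^T Q x + c^T x + lambda^T (A x - b)
Stationarity (grad_x L = 0): Q x + c + A^T lambda = 0.
Primal feasibility: A x = b.

This gives the KKT block system:
  [ Q   A^T ] [ x     ]   [-c ]
  [ A    0  ] [ lambda ] = [ b ]

Solving the linear system:
  x*      = (-2.6393, -2.7214, -0.5572)
  lambda* = (-17.0704, 31.0616)
  f(x*)   = 56.3167

x* = (-2.6393, -2.7214, -0.5572), lambda* = (-17.0704, 31.0616)


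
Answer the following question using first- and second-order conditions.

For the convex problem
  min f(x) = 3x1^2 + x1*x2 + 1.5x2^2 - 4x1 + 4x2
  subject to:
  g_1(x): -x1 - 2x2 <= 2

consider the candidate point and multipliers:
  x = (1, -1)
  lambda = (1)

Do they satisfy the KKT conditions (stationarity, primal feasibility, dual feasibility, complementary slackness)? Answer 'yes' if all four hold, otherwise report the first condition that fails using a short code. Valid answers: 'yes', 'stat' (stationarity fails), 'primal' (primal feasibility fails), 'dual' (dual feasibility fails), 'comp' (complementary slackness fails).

Gradient of f: grad f(x) = Q x + c = (1, 2)
Constraint values g_i(x) = a_i^T x - b_i:
  g_1((1, -1)) = -1
Stationarity residual: grad f(x) + sum_i lambda_i a_i = (0, 0)
  -> stationarity OK
Primal feasibility (all g_i <= 0): OK
Dual feasibility (all lambda_i >= 0): OK
Complementary slackness (lambda_i * g_i(x) = 0 for all i): FAILS

Verdict: the first failing condition is complementary_slackness -> comp.

comp


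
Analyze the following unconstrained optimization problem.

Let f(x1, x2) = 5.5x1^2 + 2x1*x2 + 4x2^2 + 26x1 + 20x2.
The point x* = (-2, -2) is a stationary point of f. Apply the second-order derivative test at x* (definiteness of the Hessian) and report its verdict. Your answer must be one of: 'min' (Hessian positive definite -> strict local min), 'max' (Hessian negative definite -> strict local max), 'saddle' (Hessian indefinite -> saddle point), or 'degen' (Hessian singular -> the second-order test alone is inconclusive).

Compute the Hessian H = grad^2 f:
  H = [[11, 2], [2, 8]]
Verify stationarity: grad f(x*) = H x* + g = (0, 0).
Eigenvalues of H: 7, 12.
Both eigenvalues > 0, so H is positive definite -> x* is a strict local min.

min


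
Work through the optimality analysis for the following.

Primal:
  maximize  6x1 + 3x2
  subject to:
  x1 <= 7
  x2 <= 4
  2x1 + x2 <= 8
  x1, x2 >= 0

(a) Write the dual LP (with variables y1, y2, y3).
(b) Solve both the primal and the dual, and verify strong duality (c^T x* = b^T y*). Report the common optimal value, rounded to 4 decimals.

The standard primal-dual pair for 'max c^T x s.t. A x <= b, x >= 0' is:
  Dual:  min b^T y  s.t.  A^T y >= c,  y >= 0.

So the dual LP is:
  minimize  7y1 + 4y2 + 8y3
  subject to:
    y1 + 2y3 >= 6
    y2 + y3 >= 3
    y1, y2, y3 >= 0

Solving the primal: x* = (4, 0).
  primal value c^T x* = 24.
Solving the dual: y* = (0, 0, 3).
  dual value b^T y* = 24.
Strong duality: c^T x* = b^T y*. Confirmed.

24


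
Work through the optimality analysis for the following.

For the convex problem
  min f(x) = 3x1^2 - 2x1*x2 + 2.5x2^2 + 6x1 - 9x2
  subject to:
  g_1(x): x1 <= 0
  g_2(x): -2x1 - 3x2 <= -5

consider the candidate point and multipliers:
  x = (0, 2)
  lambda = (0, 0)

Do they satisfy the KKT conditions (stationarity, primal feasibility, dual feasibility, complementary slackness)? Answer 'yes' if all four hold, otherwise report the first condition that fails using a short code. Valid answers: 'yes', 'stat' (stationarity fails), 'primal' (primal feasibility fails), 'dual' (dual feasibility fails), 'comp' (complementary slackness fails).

Gradient of f: grad f(x) = Q x + c = (2, 1)
Constraint values g_i(x) = a_i^T x - b_i:
  g_1((0, 2)) = 0
  g_2((0, 2)) = -1
Stationarity residual: grad f(x) + sum_i lambda_i a_i = (2, 1)
  -> stationarity FAILS
Primal feasibility (all g_i <= 0): OK
Dual feasibility (all lambda_i >= 0): OK
Complementary slackness (lambda_i * g_i(x) = 0 for all i): OK

Verdict: the first failing condition is stationarity -> stat.

stat


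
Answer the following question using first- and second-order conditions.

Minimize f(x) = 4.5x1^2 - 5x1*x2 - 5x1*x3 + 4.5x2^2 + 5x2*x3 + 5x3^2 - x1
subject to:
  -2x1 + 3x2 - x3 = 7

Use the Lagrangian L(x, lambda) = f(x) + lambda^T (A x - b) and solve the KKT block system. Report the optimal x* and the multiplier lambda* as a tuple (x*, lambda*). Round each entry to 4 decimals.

Form the Lagrangian:
  L(x, lambda) = (1/2) x^T Q x + c^T x + lambda^T (A x - b)
Stationarity (grad_x L = 0): Q x + c + A^T lambda = 0.
Primal feasibility: A x = b.

This gives the KKT block system:
  [ Q   A^T ] [ x     ]   [-c ]
  [ A    0  ] [ lambda ] = [ b ]

Solving the linear system:
  x*      = (-0.4944, 1.5543, -1.3483)
  lambda* = (-3.2397)
  f(x*)   = 11.5861

x* = (-0.4944, 1.5543, -1.3483), lambda* = (-3.2397)


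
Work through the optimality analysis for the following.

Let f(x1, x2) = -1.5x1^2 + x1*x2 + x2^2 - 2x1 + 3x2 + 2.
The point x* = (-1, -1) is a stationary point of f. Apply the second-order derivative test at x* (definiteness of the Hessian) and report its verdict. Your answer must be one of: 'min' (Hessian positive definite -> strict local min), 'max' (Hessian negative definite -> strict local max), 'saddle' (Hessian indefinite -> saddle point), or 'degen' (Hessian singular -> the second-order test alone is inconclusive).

Compute the Hessian H = grad^2 f:
  H = [[-3, 1], [1, 2]]
Verify stationarity: grad f(x*) = H x* + g = (0, 0).
Eigenvalues of H: -3.1926, 2.1926.
Eigenvalues have mixed signs, so H is indefinite -> x* is a saddle point.

saddle


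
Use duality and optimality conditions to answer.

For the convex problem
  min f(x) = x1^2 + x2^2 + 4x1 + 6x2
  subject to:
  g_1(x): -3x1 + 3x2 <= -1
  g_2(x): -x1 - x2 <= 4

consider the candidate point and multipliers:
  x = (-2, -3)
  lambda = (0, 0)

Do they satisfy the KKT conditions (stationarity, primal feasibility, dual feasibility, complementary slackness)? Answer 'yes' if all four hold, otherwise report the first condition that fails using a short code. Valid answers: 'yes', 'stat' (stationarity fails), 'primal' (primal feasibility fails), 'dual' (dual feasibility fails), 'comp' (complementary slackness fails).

Gradient of f: grad f(x) = Q x + c = (0, 0)
Constraint values g_i(x) = a_i^T x - b_i:
  g_1((-2, -3)) = -2
  g_2((-2, -3)) = 1
Stationarity residual: grad f(x) + sum_i lambda_i a_i = (0, 0)
  -> stationarity OK
Primal feasibility (all g_i <= 0): FAILS
Dual feasibility (all lambda_i >= 0): OK
Complementary slackness (lambda_i * g_i(x) = 0 for all i): OK

Verdict: the first failing condition is primal_feasibility -> primal.

primal


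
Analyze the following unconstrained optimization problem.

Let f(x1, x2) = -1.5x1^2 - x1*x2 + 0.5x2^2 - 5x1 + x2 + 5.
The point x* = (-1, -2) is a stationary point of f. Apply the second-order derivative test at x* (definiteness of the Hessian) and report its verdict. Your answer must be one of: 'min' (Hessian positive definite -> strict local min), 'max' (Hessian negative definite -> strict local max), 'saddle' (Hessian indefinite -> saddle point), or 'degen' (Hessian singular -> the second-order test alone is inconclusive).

Compute the Hessian H = grad^2 f:
  H = [[-3, -1], [-1, 1]]
Verify stationarity: grad f(x*) = H x* + g = (0, 0).
Eigenvalues of H: -3.2361, 1.2361.
Eigenvalues have mixed signs, so H is indefinite -> x* is a saddle point.

saddle


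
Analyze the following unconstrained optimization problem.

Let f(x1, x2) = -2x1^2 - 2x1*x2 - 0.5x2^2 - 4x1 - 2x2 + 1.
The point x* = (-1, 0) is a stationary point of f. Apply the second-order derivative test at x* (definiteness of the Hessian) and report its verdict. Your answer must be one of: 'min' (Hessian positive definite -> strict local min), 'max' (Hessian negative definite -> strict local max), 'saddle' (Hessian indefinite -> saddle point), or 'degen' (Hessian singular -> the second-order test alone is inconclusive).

Compute the Hessian H = grad^2 f:
  H = [[-4, -2], [-2, -1]]
Verify stationarity: grad f(x*) = H x* + g = (0, 0).
Eigenvalues of H: -5, 0.
H has a zero eigenvalue (singular; negative semidefinite but not definite), so H is neither positive definite, negative definite, nor indefinite. The second-order test alone is inconclusive -> degen.
(Indeed, f is constant along the null direction of H through x*, so x* is not a strict local extremum.)

degen


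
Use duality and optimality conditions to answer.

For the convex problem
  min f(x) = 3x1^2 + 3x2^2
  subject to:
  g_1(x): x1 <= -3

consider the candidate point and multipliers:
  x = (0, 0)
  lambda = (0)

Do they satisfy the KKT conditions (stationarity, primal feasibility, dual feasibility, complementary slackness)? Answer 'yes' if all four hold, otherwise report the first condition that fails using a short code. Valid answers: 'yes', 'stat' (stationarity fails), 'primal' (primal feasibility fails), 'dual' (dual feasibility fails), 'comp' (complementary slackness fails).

Gradient of f: grad f(x) = Q x + c = (0, 0)
Constraint values g_i(x) = a_i^T x - b_i:
  g_1((0, 0)) = 3
Stationarity residual: grad f(x) + sum_i lambda_i a_i = (0, 0)
  -> stationarity OK
Primal feasibility (all g_i <= 0): FAILS
Dual feasibility (all lambda_i >= 0): OK
Complementary slackness (lambda_i * g_i(x) = 0 for all i): OK

Verdict: the first failing condition is primal_feasibility -> primal.

primal


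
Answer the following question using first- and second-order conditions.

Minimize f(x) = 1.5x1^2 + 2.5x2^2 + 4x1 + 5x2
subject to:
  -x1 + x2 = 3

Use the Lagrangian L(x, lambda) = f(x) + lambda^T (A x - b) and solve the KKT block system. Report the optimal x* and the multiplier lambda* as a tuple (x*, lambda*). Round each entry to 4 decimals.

Form the Lagrangian:
  L(x, lambda) = (1/2) x^T Q x + c^T x + lambda^T (A x - b)
Stationarity (grad_x L = 0): Q x + c + A^T lambda = 0.
Primal feasibility: A x = b.

This gives the KKT block system:
  [ Q   A^T ] [ x     ]   [-c ]
  [ A    0  ] [ lambda ] = [ b ]

Solving the linear system:
  x*      = (-3, 0)
  lambda* = (-5)
  f(x*)   = 1.5

x* = (-3, 0), lambda* = (-5)


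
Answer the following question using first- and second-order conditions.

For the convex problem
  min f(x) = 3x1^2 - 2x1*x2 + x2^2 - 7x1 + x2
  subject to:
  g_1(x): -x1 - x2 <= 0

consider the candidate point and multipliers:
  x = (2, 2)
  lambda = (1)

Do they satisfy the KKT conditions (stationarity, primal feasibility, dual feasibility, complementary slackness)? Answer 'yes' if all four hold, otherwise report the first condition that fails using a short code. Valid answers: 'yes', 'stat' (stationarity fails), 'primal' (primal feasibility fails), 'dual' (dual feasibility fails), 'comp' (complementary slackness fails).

Gradient of f: grad f(x) = Q x + c = (1, 1)
Constraint values g_i(x) = a_i^T x - b_i:
  g_1((2, 2)) = -4
Stationarity residual: grad f(x) + sum_i lambda_i a_i = (0, 0)
  -> stationarity OK
Primal feasibility (all g_i <= 0): OK
Dual feasibility (all lambda_i >= 0): OK
Complementary slackness (lambda_i * g_i(x) = 0 for all i): FAILS

Verdict: the first failing condition is complementary_slackness -> comp.

comp


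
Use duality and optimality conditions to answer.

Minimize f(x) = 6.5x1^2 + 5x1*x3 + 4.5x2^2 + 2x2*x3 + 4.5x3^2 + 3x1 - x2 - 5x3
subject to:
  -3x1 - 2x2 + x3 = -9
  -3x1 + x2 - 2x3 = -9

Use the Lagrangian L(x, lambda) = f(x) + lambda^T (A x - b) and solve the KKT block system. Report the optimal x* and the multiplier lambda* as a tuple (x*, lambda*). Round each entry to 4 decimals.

Form the Lagrangian:
  L(x, lambda) = (1/2) x^T Q x + c^T x + lambda^T (A x - b)
Stationarity (grad_x L = 0): Q x + c + A^T lambda = 0.
Primal feasibility: A x = b.

This gives the KKT block system:
  [ Q   A^T ] [ x     ]   [-c ]
  [ A    0  ] [ lambda ] = [ b ]

Solving the linear system:
  x*      = (2.9171, 0.2486, 0.2486)
  lambda* = (5.2634, 8.7919)
  f(x*)   = 66.8785

x* = (2.9171, 0.2486, 0.2486), lambda* = (5.2634, 8.7919)


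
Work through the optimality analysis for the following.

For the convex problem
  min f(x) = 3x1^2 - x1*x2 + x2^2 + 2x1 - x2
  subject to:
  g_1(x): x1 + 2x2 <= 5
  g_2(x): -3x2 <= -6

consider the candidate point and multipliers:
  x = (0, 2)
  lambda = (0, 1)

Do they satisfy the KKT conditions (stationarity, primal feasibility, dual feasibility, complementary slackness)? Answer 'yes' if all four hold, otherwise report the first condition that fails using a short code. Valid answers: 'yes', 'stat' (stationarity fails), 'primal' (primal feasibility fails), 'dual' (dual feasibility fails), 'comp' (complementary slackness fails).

Gradient of f: grad f(x) = Q x + c = (0, 3)
Constraint values g_i(x) = a_i^T x - b_i:
  g_1((0, 2)) = -1
  g_2((0, 2)) = 0
Stationarity residual: grad f(x) + sum_i lambda_i a_i = (0, 0)
  -> stationarity OK
Primal feasibility (all g_i <= 0): OK
Dual feasibility (all lambda_i >= 0): OK
Complementary slackness (lambda_i * g_i(x) = 0 for all i): OK

Verdict: yes, KKT holds.

yes


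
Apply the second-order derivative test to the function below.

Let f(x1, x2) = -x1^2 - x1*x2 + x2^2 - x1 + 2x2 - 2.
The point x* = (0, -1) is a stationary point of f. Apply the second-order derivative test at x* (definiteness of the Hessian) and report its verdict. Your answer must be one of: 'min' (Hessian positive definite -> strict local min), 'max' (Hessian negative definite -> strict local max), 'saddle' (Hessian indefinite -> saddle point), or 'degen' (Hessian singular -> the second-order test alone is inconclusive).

Compute the Hessian H = grad^2 f:
  H = [[-2, -1], [-1, 2]]
Verify stationarity: grad f(x*) = H x* + g = (0, 0).
Eigenvalues of H: -2.2361, 2.2361.
Eigenvalues have mixed signs, so H is indefinite -> x* is a saddle point.

saddle


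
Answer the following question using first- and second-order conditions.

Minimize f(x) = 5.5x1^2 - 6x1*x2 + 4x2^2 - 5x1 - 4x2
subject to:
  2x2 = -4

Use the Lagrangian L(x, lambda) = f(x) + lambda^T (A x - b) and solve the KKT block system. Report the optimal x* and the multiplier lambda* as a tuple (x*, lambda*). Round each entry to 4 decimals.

Form the Lagrangian:
  L(x, lambda) = (1/2) x^T Q x + c^T x + lambda^T (A x - b)
Stationarity (grad_x L = 0): Q x + c + A^T lambda = 0.
Primal feasibility: A x = b.

This gives the KKT block system:
  [ Q   A^T ] [ x     ]   [-c ]
  [ A    0  ] [ lambda ] = [ b ]

Solving the linear system:
  x*      = (-0.6364, -2)
  lambda* = (8.0909)
  f(x*)   = 21.7727

x* = (-0.6364, -2), lambda* = (8.0909)


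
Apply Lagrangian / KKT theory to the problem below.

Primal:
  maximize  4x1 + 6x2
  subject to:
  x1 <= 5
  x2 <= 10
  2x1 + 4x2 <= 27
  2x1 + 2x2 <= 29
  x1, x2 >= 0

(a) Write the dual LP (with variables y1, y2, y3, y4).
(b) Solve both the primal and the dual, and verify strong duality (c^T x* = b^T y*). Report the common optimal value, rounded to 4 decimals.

The standard primal-dual pair for 'max c^T x s.t. A x <= b, x >= 0' is:
  Dual:  min b^T y  s.t.  A^T y >= c,  y >= 0.

So the dual LP is:
  minimize  5y1 + 10y2 + 27y3 + 29y4
  subject to:
    y1 + 2y3 + 2y4 >= 4
    y2 + 4y3 + 2y4 >= 6
    y1, y2, y3, y4 >= 0

Solving the primal: x* = (5, 4.25).
  primal value c^T x* = 45.5.
Solving the dual: y* = (1, 0, 1.5, 0).
  dual value b^T y* = 45.5.
Strong duality: c^T x* = b^T y*. Confirmed.

45.5


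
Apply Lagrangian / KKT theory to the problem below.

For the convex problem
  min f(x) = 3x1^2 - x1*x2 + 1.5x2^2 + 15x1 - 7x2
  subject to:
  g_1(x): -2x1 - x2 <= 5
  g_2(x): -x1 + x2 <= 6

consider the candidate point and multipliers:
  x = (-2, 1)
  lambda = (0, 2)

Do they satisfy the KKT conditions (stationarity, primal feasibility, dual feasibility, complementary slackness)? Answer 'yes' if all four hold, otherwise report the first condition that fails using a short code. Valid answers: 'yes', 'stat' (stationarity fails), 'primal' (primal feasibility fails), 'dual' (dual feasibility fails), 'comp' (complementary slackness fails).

Gradient of f: grad f(x) = Q x + c = (2, -2)
Constraint values g_i(x) = a_i^T x - b_i:
  g_1((-2, 1)) = -2
  g_2((-2, 1)) = -3
Stationarity residual: grad f(x) + sum_i lambda_i a_i = (0, 0)
  -> stationarity OK
Primal feasibility (all g_i <= 0): OK
Dual feasibility (all lambda_i >= 0): OK
Complementary slackness (lambda_i * g_i(x) = 0 for all i): FAILS

Verdict: the first failing condition is complementary_slackness -> comp.

comp


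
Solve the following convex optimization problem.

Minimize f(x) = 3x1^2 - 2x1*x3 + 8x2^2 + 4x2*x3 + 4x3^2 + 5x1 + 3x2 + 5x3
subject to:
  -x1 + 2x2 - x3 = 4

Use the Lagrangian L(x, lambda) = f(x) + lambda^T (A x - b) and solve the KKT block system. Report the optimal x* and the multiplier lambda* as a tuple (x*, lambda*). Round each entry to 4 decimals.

Form the Lagrangian:
  L(x, lambda) = (1/2) x^T Q x + c^T x + lambda^T (A x - b)
Stationarity (grad_x L = 0): Q x + c + A^T lambda = 0.
Primal feasibility: A x = b.

This gives the KKT block system:
  [ Q   A^T ] [ x     ]   [-c ]
  [ A    0  ] [ lambda ] = [ b ]

Solving the linear system:
  x*      = (-1.6528, 0.4271, -1.4931)
  lambda* = (-1.9306)
  f(x*)   = -3.3628

x* = (-1.6528, 0.4271, -1.4931), lambda* = (-1.9306)


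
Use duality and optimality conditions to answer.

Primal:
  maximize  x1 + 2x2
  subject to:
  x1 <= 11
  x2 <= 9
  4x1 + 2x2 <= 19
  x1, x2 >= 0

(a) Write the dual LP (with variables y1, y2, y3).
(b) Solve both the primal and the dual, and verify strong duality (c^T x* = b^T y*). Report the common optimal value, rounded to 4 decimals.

The standard primal-dual pair for 'max c^T x s.t. A x <= b, x >= 0' is:
  Dual:  min b^T y  s.t.  A^T y >= c,  y >= 0.

So the dual LP is:
  minimize  11y1 + 9y2 + 19y3
  subject to:
    y1 + 4y3 >= 1
    y2 + 2y3 >= 2
    y1, y2, y3 >= 0

Solving the primal: x* = (0.25, 9).
  primal value c^T x* = 18.25.
Solving the dual: y* = (0, 1.5, 0.25).
  dual value b^T y* = 18.25.
Strong duality: c^T x* = b^T y*. Confirmed.

18.25


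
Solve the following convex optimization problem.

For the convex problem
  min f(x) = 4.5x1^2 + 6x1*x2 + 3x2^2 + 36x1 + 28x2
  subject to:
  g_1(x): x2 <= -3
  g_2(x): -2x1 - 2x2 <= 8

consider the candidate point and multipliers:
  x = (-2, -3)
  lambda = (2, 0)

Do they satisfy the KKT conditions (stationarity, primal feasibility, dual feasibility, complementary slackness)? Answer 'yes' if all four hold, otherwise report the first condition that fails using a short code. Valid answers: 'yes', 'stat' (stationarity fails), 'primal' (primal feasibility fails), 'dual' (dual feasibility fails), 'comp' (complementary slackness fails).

Gradient of f: grad f(x) = Q x + c = (0, -2)
Constraint values g_i(x) = a_i^T x - b_i:
  g_1((-2, -3)) = 0
  g_2((-2, -3)) = 2
Stationarity residual: grad f(x) + sum_i lambda_i a_i = (0, 0)
  -> stationarity OK
Primal feasibility (all g_i <= 0): FAILS
Dual feasibility (all lambda_i >= 0): OK
Complementary slackness (lambda_i * g_i(x) = 0 for all i): OK

Verdict: the first failing condition is primal_feasibility -> primal.

primal


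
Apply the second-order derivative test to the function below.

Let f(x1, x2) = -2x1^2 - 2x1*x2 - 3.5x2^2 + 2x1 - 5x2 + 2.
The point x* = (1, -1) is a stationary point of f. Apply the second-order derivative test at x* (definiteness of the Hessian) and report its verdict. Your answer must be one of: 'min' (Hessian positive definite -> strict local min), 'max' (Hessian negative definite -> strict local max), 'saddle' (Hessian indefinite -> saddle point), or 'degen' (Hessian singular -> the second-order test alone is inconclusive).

Compute the Hessian H = grad^2 f:
  H = [[-4, -2], [-2, -7]]
Verify stationarity: grad f(x*) = H x* + g = (0, 0).
Eigenvalues of H: -8, -3.
Both eigenvalues < 0, so H is negative definite -> x* is a strict local max.

max


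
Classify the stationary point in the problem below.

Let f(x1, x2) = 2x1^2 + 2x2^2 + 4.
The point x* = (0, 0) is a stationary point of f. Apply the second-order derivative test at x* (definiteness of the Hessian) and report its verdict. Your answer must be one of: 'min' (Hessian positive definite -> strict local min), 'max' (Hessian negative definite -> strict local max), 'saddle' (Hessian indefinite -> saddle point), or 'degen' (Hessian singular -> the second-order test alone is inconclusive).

Compute the Hessian H = grad^2 f:
  H = [[4, 0], [0, 4]]
Verify stationarity: grad f(x*) = H x* + g = (0, 0).
Eigenvalues of H: 4, 4.
Both eigenvalues > 0, so H is positive definite -> x* is a strict local min.

min


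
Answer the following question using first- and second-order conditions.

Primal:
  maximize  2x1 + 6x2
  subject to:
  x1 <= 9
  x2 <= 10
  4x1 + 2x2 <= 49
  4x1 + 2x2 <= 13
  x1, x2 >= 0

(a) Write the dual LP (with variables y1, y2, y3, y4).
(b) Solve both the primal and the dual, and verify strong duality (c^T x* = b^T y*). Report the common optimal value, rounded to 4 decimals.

The standard primal-dual pair for 'max c^T x s.t. A x <= b, x >= 0' is:
  Dual:  min b^T y  s.t.  A^T y >= c,  y >= 0.

So the dual LP is:
  minimize  9y1 + 10y2 + 49y3 + 13y4
  subject to:
    y1 + 4y3 + 4y4 >= 2
    y2 + 2y3 + 2y4 >= 6
    y1, y2, y3, y4 >= 0

Solving the primal: x* = (0, 6.5).
  primal value c^T x* = 39.
Solving the dual: y* = (0, 0, 0, 3).
  dual value b^T y* = 39.
Strong duality: c^T x* = b^T y*. Confirmed.

39


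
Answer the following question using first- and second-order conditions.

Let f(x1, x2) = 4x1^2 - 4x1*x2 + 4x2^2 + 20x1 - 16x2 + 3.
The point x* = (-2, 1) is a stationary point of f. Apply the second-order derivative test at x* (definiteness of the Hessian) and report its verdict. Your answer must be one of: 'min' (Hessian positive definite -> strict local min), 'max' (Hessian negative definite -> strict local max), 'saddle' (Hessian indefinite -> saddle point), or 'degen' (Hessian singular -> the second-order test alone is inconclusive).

Compute the Hessian H = grad^2 f:
  H = [[8, -4], [-4, 8]]
Verify stationarity: grad f(x*) = H x* + g = (0, 0).
Eigenvalues of H: 4, 12.
Both eigenvalues > 0, so H is positive definite -> x* is a strict local min.

min


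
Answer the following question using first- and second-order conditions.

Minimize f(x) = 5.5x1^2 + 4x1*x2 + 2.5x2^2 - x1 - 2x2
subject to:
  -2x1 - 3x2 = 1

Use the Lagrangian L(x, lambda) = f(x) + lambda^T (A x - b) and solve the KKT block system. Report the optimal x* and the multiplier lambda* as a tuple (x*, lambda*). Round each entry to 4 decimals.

Form the Lagrangian:
  L(x, lambda) = (1/2) x^T Q x + c^T x + lambda^T (A x - b)
Stationarity (grad_x L = 0): Q x + c + A^T lambda = 0.
Primal feasibility: A x = b.

This gives the KKT block system:
  [ Q   A^T ] [ x     ]   [-c ]
  [ A    0  ] [ lambda ] = [ b ]

Solving the linear system:
  x*      = (-0.0141, -0.3239)
  lambda* = (-1.2254)
  f(x*)   = 0.9437

x* = (-0.0141, -0.3239), lambda* = (-1.2254)


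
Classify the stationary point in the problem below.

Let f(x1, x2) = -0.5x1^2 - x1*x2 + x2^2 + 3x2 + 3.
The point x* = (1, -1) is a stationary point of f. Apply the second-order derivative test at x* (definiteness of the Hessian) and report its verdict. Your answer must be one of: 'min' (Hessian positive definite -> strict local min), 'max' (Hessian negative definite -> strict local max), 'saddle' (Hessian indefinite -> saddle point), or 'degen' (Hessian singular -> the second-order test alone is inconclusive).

Compute the Hessian H = grad^2 f:
  H = [[-1, -1], [-1, 2]]
Verify stationarity: grad f(x*) = H x* + g = (0, 0).
Eigenvalues of H: -1.3028, 2.3028.
Eigenvalues have mixed signs, so H is indefinite -> x* is a saddle point.

saddle


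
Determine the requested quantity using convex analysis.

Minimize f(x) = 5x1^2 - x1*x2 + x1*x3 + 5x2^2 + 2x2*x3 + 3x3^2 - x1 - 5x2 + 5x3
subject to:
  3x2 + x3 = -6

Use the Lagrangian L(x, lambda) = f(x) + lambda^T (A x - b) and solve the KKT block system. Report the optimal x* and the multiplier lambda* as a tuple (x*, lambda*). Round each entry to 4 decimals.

Form the Lagrangian:
  L(x, lambda) = (1/2) x^T Q x + c^T x + lambda^T (A x - b)
Stationarity (grad_x L = 0): Q x + c + A^T lambda = 0.
Primal feasibility: A x = b.

This gives the KKT block system:
  [ Q   A^T ] [ x     ]   [-c ]
  [ A    0  ] [ lambda ] = [ b ]

Solving the linear system:
  x*      = (0.119, -1.4524, -1.6429)
  lambda* = (7.6429)
  f(x*)   = 22.3929

x* = (0.119, -1.4524, -1.6429), lambda* = (7.6429)
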